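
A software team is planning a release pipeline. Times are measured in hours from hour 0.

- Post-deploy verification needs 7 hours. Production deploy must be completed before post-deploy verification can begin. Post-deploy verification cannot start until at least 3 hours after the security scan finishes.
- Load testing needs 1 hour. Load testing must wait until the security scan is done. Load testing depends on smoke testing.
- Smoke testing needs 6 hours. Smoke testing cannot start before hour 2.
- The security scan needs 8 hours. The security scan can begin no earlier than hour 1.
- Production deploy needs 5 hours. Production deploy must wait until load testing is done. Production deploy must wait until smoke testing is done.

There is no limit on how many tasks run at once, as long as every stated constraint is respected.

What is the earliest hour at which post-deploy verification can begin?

After its own release at hour 2, smoke testing can start at hour 2 and finishes at hour 8.
The security scan cannot begin until its own release at hour 1. It runs from hour 1 to 1 + 8 = hour 9.
For load testing: the security scan (finishes hour 9); smoke testing (finishes hour 8). Taking the maximum gives a start of hour 9, and it finishes at 9 + 1 = hour 10.
Production deploy needs all of load testing (finishes hour 10); smoke testing (finishes hour 8). That puts its earliest start at hour 10; it finishes at 10 + 5 = hour 15.
Post-deploy verification waits on production deploy (finishes hour 15); the security scan (finishes hour 9, plus 3-hour gap → hour 12). The latest of these is hour 15, which is the earliest post-deploy verification can start.

15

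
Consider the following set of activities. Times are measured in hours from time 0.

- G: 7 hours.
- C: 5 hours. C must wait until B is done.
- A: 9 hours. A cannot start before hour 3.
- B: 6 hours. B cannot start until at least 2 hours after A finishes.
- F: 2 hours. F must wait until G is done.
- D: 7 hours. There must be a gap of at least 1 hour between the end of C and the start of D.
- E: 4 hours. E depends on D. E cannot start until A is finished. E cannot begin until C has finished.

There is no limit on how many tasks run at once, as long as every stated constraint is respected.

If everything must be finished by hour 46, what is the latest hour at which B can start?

E has no dependents, so it just needs to finish by hour 46. Starting by 46 − 4 = hour 42 achieves that.
D must finish before E (must start by hour 42). With a 7-hour duration, D must start by 42 − 7 = hour 35.
C has several dependents: D (must start by hour 35, minus 1-hour gap → hour 34); E (must start by hour 42). The earliest of those limits is hour 34, so C must start by 34 − 5 = hour 29.
B feeds into C (must start by hour 29); so B must finish by hour 29 and therefore start by hour 23.

23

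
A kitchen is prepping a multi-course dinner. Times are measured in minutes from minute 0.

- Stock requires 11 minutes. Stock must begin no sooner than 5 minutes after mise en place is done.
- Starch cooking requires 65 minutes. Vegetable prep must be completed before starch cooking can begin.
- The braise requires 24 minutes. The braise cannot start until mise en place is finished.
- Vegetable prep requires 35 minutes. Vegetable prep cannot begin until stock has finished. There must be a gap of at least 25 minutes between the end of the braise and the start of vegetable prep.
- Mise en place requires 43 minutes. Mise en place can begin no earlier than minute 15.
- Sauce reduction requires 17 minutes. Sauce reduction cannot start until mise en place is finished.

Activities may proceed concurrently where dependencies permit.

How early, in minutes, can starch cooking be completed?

Mise en place waits on its own release at minute 15, so it starts at minute 15 and finishes at 15 + 43 = minute 58.
The braise cannot begin until mise en place (finishes minute 58). It runs from minute 58 to 58 + 24 = minute 82.
After mise en place (finishes minute 58, plus 5-minute gap → minute 63), stock can start at minute 63 and finishes at minute 74.
Vegetable prep needs all of stock (finishes minute 74); the braise (finishes minute 82, plus 25-minute gap → minute 107). That puts its earliest start at minute 107; it finishes at 107 + 35 = minute 142.
After vegetable prep (finishes minute 142), starch cooking can start at minute 142 and finishes at minute 207.

207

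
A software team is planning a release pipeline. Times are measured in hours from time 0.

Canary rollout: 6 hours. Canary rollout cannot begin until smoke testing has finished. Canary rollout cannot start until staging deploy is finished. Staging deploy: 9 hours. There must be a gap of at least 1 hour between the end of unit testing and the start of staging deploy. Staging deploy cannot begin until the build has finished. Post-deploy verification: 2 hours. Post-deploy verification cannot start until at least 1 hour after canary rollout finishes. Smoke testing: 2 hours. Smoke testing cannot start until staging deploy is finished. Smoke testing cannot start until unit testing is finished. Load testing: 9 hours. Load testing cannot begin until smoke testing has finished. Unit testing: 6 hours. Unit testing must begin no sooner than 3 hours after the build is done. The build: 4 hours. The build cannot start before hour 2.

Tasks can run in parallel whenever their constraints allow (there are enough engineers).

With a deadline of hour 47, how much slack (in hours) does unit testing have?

The build cannot begin until its own release at hour 2. It runs from hour 2 to 2 + 4 = hour 6.
Unit testing waits on the build (finishes hour 6, plus 3-hour gap → hour 9), so it starts at hour 9 and finishes at 9 + 6 = hour 15.

Working backward from the deadline:
Post-deploy verification has no dependents, so it just needs to finish by hour 47. Starting by 47 − 2 = hour 45 achieves that.
Since post-deploy verification (must start by hour 45, minus 1-hour gap → hour 44) depends on it, canary rollout must finish by hour 44. Backing off its 6-hour duration gives a latest start of hour 38.
Load testing has no dependents, so it just needs to finish by hour 47. Starting by 47 − 9 = hour 38 achieves that.
Smoke testing must finish in time for canary rollout (must start by hour 38); load testing (must start by hour 38). The tightest is hour 38, so smoke testing must start by 38 − 2 = hour 36.
Staging deploy feeds smoke testing (must start by hour 36); canary rollout (must start by hour 38). Taking the minimum, staging deploy must finish by hour 36 and start by 36 − 9 = hour 27.
Unit testing feeds staging deploy (must start by hour 27, minus 1-hour gap → hour 26); smoke testing (must start by hour 36). Taking the minimum, unit testing must finish by hour 26 and start by 26 − 6 = hour 20.
So unit testing can start as early as hour 9 and as late as hour 20, giving 20 − 9 = 11 hours of slack.

11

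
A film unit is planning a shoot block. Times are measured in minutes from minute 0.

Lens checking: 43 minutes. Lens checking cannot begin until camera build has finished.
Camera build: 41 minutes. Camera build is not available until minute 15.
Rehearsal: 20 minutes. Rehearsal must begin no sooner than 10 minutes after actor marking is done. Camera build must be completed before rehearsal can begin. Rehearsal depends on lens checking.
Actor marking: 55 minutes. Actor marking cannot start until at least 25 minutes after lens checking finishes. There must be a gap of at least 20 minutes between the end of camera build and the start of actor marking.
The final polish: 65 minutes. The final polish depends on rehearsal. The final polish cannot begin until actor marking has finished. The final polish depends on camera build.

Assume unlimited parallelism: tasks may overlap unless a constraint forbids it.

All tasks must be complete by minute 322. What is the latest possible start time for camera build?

Nothing follows the final polish; the deadline of minute 322 is its only limit. It must start by 322 − 65 = minute 257.
Since the final polish (must start by minute 257) depends on it, rehearsal must finish by minute 257. Backing off its 20-minute duration gives a latest start of minute 237.
For actor marking: rehearsal (must start by minute 237, minus 10-minute gap → minute 227); the final polish (must start by minute 257). The most restrictive is minute 227; with a 55-minute duration, actor marking must start by minute 172.
Lens checking feeds actor marking (must start by minute 172, minus 25-minute gap → minute 147); rehearsal (must start by minute 237). Taking the minimum, lens checking must finish by minute 147 and start by 147 − 43 = minute 104.
For camera build: lens checking (must start by minute 104); actor marking (must start by minute 172, minus 20-minute gap → minute 152); rehearsal (must start by minute 237); the final polish (must start by minute 257). The most restrictive is minute 104; with a 41-minute duration, camera build must start by minute 63.

63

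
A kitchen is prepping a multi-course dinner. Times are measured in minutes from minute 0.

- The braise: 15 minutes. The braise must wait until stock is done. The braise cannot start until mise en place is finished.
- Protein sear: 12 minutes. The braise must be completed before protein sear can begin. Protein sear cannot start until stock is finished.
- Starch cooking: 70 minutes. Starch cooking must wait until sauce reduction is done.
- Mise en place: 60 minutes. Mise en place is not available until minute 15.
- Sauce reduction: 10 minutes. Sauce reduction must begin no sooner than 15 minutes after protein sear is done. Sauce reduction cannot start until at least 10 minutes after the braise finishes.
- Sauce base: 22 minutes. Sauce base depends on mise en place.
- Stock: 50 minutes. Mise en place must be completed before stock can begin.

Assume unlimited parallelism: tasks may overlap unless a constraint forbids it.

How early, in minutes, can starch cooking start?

177

Mise en place cannot begin until its own release at minute 15. It runs from minute 15 to 15 + 60 = minute 75.
Stock cannot begin until mise en place (finishes minute 75). It runs from minute 75 to 75 + 50 = minute 125.
The braise cannot start until stock (finishes minute 125); mise en place (finishes minute 75). The controlling bound is minute 125, so the braise finishes at 125 + 15 = minute 140.
Protein sear cannot start until the braise (finishes minute 140); stock (finishes minute 125). The controlling bound is minute 140, so protein sear finishes at 140 + 12 = minute 152.
Sauce reduction cannot start until protein sear (finishes minute 152, plus 15-minute gap → minute 167); the braise (finishes minute 140, plus 10-minute gap → minute 150). The controlling bound is minute 167, so sauce reduction finishes at 167 + 10 = minute 177.
Starch cooking waits on sauce reduction (finishes minute 177), so the earliest it can start is minute 177.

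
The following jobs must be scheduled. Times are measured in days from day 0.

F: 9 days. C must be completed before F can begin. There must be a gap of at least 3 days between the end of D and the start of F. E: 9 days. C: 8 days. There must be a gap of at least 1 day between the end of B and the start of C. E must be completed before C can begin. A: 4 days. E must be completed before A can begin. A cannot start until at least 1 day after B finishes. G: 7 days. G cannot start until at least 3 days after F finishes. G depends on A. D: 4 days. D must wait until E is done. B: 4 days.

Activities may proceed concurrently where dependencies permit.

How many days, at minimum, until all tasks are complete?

Nothing blocks E, so it runs from day 0 to day 9.
D waits on E (finishes day 9), so it starts at day 9 and finishes at 9 + 4 = day 13.
B has no prerequisites, so it starts at day 0 and finishes at day 4.
C needs all of B (finishes day 4, plus 1-day gap → day 5); E (finishes day 9). That puts its earliest start at day 9; it finishes at 9 + 8 = day 17.
F needs all of C (finishes day 17); D (finishes day 13, plus 3-day gap → day 16). That puts its earliest start at day 17; it finishes at 17 + 9 = day 26.
A needs all of E (finishes day 9); B (finishes day 4, plus 1-day gap → day 5). That puts its earliest start at day 9; it finishes at 9 + 4 = day 13.
G cannot start until F (finishes day 26, plus 3-day gap → day 29); A (finishes day 13). The controlling bound is day 29, so G finishes at 29 + 7 = day 36.
All tasks are finished once the last one completes. Finish times: A at 13, B at 4, C at 17, D at 13, E at 9, F at 26, G at 36. The latest is day 36.

36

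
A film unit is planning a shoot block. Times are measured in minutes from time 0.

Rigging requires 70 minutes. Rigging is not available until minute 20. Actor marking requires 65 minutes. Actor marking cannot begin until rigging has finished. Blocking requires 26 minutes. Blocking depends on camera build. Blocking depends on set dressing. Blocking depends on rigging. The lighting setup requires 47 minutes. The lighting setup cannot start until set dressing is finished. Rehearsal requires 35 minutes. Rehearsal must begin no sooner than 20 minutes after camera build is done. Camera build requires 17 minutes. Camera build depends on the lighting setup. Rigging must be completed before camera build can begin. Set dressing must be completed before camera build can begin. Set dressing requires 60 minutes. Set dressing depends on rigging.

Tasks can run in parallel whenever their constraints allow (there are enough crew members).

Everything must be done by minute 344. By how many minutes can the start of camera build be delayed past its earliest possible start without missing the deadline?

75

Rigging cannot begin until its own release at minute 20. It runs from minute 20 to 20 + 70 = minute 90.
After rigging (finishes minute 90), set dressing can start at minute 90 and finishes at minute 150.
The lighting setup waits on set dressing (finishes minute 150), so it starts at minute 150 and finishes at 150 + 47 = minute 197.
For camera build: the lighting setup (finishes minute 197); rigging (finishes minute 90); set dressing (finishes minute 150). Taking the maximum gives a start of minute 197, and it finishes at 197 + 17 = minute 214.

Working backward from the deadline:
Blocking must finish by minute 344; it takes 26 minutes, so it must start by 344 − 26 = minute 318.
Nothing follows rehearsal; the deadline of minute 344 is its only limit. It must start by 344 − 35 = minute 309.
Camera build must finish in time for blocking (must start by minute 318); rehearsal (must start by minute 309, minus 20-minute gap → minute 289). The tightest is minute 289, so camera build must start by 289 − 17 = minute 272.
So camera build can start as early as minute 197 and as late as minute 272, giving 272 − 197 = 75 minutes of slack.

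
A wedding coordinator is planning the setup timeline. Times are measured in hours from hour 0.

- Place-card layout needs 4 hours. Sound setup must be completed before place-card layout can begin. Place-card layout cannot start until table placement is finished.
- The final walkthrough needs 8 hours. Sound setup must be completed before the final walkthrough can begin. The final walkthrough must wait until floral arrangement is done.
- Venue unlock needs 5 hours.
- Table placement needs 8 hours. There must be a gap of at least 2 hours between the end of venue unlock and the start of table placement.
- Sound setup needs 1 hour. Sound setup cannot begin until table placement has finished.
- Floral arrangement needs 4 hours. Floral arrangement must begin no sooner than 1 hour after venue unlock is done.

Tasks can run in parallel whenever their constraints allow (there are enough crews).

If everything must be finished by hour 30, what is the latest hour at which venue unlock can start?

Place-card layout must finish by hour 30; it takes 4 hours, so it must start by 30 − 4 = hour 26.
To finish by hour 30, the final walkthrough (duration 8) must start no later than hour 22.
Sound setup feeds place-card layout (must start by hour 26); the final walkthrough (must start by hour 22). Taking the minimum, sound setup must finish by hour 22 and start by 22 − 1 = hour 21.
Table placement feeds sound setup (must start by hour 21); place-card layout (must start by hour 26). Taking the minimum, table placement must finish by hour 21 and start by 21 − 8 = hour 13.
Since the final walkthrough (must start by hour 22) depends on it, floral arrangement must finish by hour 22. Backing off its 4-hour duration gives a latest start of hour 18.
Venue unlock must finish in time for table placement (must start by hour 13, minus 2-hour gap → hour 11); floral arrangement (must start by hour 18, minus 1-hour gap → hour 17). The tightest is hour 11, so venue unlock must start by 11 − 5 = hour 6.

6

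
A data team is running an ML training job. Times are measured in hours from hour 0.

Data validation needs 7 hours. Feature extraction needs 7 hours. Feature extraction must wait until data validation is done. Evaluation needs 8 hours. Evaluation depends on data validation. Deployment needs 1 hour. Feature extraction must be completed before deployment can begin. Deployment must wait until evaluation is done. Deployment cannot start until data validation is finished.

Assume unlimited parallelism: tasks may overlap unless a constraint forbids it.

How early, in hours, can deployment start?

15

Data validation has no prerequisites, so it starts at hour 0 and finishes at hour 7.
Evaluation waits on data validation (finishes hour 7), so it starts at hour 7 and finishes at 7 + 8 = hour 15.
Feature extraction waits on data validation (finishes hour 7), so it starts at hour 7 and finishes at 7 + 7 = hour 14.
Deployment waits on feature extraction (finishes hour 14); evaluation (finishes hour 15); data validation (finishes hour 7). The latest of these is hour 15, which is the earliest deployment can start.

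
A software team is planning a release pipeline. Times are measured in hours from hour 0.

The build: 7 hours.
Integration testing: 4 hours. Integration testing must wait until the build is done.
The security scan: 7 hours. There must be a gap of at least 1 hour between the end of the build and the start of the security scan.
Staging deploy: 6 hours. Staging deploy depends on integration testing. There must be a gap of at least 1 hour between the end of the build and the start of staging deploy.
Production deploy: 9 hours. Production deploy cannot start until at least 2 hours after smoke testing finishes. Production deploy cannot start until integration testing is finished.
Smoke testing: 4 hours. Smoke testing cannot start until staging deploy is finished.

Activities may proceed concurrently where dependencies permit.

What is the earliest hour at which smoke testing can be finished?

21

The build can start immediately at hour 0; it finishes at hour 7.
Integration testing cannot begin until the build (finishes hour 7). It runs from hour 7 to 7 + 4 = hour 11.
For staging deploy: integration testing (finishes hour 11); the build (finishes hour 7, plus 1-hour gap → hour 8). Taking the maximum gives a start of hour 11, and it finishes at 11 + 6 = hour 17.
Smoke testing cannot begin until staging deploy (finishes hour 17). It runs from hour 17 to 17 + 4 = hour 21.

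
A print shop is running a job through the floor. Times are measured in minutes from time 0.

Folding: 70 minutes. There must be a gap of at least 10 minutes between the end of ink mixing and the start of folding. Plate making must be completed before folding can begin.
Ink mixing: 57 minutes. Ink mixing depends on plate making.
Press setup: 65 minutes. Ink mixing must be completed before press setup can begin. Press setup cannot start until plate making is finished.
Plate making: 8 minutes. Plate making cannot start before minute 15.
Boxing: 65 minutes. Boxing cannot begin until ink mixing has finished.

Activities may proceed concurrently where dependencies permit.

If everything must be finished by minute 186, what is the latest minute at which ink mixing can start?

49

Press setup must finish by minute 186; it takes 65 minutes, so it must start by 186 − 65 = minute 121.
Nothing follows folding; the deadline of minute 186 is its only limit. It must start by 186 − 70 = minute 116.
Boxing has no dependents, so it just needs to finish by minute 186. Starting by 186 − 65 = minute 121 achieves that.
For ink mixing: press setup (must start by minute 121); folding (must start by minute 116, minus 10-minute gap → minute 106); boxing (must start by minute 121). The most restrictive is minute 106; with a 57-minute duration, ink mixing must start by minute 49.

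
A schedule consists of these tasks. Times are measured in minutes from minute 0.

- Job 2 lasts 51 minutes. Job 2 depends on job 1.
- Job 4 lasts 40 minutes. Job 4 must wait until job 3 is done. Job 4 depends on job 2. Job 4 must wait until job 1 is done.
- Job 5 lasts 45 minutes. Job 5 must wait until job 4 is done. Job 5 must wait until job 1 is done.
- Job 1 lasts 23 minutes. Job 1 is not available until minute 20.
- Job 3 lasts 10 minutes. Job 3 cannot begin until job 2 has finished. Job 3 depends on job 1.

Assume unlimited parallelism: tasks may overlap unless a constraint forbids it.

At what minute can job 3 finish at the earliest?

After its own release at minute 20, job 1 can start at minute 20 and finishes at minute 43.
Job 2 cannot begin until job 1 (finishes minute 43). It runs from minute 43 to 43 + 51 = minute 94.
For job 3: job 2 (finishes minute 94); job 1 (finishes minute 43). Taking the maximum gives a start of minute 94, and it finishes at 94 + 10 = minute 104.

104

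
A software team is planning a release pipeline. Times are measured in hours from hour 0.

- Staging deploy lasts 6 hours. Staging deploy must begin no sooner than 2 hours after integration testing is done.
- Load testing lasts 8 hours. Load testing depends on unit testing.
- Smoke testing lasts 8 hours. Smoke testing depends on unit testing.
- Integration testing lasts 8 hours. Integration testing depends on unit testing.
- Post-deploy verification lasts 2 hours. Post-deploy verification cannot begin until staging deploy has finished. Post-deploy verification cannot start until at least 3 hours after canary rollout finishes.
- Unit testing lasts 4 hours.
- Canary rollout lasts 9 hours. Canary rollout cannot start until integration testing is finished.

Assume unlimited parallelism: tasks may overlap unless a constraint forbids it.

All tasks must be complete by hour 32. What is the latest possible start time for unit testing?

Post-deploy verification must finish by hour 32; it takes 2 hours, so it must start by 32 − 2 = hour 30.
Staging deploy feeds into post-deploy verification (must start by hour 30); so staging deploy must finish by hour 30 and therefore start by hour 24.
Canary rollout feeds into post-deploy verification (must start by hour 30, minus 3-hour gap → hour 27); so canary rollout must finish by hour 27 and therefore start by hour 18.
Integration testing must finish in time for staging deploy (must start by hour 24, minus 2-hour gap → hour 22); canary rollout (must start by hour 18). The tightest is hour 18, so integration testing must start by 18 − 8 = hour 10.
To finish by hour 32, smoke testing (duration 8) must start no later than hour 24.
Load testing has no dependents, so it just needs to finish by hour 32. Starting by 32 − 8 = hour 24 achieves that.
For unit testing: integration testing (must start by hour 10); smoke testing (must start by hour 24); load testing (must start by hour 24). The most restrictive is hour 10; with a 4-hour duration, unit testing must start by hour 6.

6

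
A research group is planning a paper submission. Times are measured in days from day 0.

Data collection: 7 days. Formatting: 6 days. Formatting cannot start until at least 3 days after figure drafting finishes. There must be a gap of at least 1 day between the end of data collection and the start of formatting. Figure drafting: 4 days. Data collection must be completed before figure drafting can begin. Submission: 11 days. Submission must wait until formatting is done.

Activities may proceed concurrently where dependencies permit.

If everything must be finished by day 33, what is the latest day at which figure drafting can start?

To finish by day 33, submission (duration 11) must start no later than day 22.
Formatting has to be done before submission (must start by day 22). That means finishing by day 22, i.e. starting by 22 − 6 = day 16.
Since formatting (must start by day 16, minus 3-day gap → day 13) depends on it, figure drafting must finish by day 13. Backing off its 4-day duration gives a latest start of day 9.

9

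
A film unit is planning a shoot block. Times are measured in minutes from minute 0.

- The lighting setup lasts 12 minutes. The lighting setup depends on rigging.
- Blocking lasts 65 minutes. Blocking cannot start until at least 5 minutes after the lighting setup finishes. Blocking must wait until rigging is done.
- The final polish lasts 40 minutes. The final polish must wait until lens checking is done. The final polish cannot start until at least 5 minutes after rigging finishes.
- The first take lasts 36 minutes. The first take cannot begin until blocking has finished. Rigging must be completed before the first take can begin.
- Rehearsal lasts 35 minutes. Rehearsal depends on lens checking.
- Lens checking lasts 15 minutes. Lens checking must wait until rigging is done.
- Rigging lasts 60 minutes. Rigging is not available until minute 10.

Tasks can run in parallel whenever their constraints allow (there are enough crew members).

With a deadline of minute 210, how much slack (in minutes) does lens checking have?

85

Rigging cannot begin until its own release at minute 10. It runs from minute 10 to 10 + 60 = minute 70.
Lens checking cannot begin until rigging (finishes minute 70). It runs from minute 70 to 70 + 15 = minute 85.

Working backward from the deadline:
To finish by minute 210, rehearsal (duration 35) must start no later than minute 175.
To finish by minute 210, the final polish (duration 40) must start no later than minute 170.
For lens checking: rehearsal (must start by minute 175); the final polish (must start by minute 170). The most restrictive is minute 170; with a 15-minute duration, lens checking must start by minute 155.
So lens checking can start as early as minute 70 and as late as minute 155, giving 155 − 70 = 85 minutes of slack.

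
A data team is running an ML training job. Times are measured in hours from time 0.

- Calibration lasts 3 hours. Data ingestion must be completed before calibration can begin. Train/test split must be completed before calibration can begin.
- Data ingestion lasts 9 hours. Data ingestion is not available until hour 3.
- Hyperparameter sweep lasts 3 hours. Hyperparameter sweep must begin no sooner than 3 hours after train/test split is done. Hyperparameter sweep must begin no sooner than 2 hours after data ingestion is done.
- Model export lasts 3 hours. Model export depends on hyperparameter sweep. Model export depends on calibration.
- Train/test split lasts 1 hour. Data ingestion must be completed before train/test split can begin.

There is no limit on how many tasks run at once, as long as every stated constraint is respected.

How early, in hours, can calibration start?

Data ingestion waits on its own release at hour 3, so it starts at hour 3 and finishes at 3 + 9 = hour 12.
Train/test split waits on data ingestion (finishes hour 12), so it starts at hour 12 and finishes at 12 + 1 = hour 13.
Calibration waits on data ingestion (finishes hour 12); train/test split (finishes hour 13). The latest of these is hour 13, which is the earliest calibration can start.

13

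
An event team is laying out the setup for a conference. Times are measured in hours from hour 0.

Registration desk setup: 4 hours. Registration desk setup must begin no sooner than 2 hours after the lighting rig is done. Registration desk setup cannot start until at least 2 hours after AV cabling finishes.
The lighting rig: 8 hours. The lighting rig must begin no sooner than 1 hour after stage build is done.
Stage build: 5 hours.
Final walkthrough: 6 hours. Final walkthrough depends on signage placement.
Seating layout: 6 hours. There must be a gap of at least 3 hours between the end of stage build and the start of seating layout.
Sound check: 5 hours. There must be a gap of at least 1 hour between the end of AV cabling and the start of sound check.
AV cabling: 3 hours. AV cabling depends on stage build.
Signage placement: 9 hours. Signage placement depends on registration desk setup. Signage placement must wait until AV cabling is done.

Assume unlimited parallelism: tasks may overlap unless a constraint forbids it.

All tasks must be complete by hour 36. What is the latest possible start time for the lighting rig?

Final walkthrough must finish by hour 36; it takes 6 hours, so it must start by 36 − 6 = hour 30.
Signage placement has to be done before final walkthrough (must start by hour 30). That means finishing by hour 30, i.e. starting by 30 − 9 = hour 21.
Registration desk setup has to be done before signage placement (must start by hour 21). That means finishing by hour 21, i.e. starting by 21 − 4 = hour 17.
Since registration desk setup (must start by hour 17, minus 2-hour gap → hour 15) depends on it, the lighting rig must finish by hour 15. Backing off its 8-hour duration gives a latest start of hour 7.

7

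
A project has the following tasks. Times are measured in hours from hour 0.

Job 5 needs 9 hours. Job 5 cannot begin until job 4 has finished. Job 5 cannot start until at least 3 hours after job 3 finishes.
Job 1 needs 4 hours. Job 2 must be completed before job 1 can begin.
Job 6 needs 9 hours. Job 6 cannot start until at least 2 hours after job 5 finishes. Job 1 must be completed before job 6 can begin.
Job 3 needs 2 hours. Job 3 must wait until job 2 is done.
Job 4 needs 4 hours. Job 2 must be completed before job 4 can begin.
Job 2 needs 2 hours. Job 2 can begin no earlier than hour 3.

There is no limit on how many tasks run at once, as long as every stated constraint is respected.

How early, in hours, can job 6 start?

21

Job 2 cannot begin until its own release at hour 3. It runs from hour 3 to 3 + 2 = hour 5.
After job 2 (finishes hour 5), job 4 can start at hour 5 and finishes at hour 9.
Job 3 waits on job 2 (finishes hour 5), so it starts at hour 5 and finishes at 5 + 2 = hour 7.
Job 5 cannot start until job 4 (finishes hour 9); job 3 (finishes hour 7, plus 3-hour gap → hour 10). The controlling bound is hour 10, so job 5 finishes at 10 + 9 = hour 19.
After job 2 (finishes hour 5), job 1 can start at hour 5 and finishes at hour 9.
Job 6 waits on job 5 (finishes hour 19, plus 2-hour gap → hour 21); job 1 (finishes hour 9). The latest of these is hour 21, which is the earliest job 6 can start.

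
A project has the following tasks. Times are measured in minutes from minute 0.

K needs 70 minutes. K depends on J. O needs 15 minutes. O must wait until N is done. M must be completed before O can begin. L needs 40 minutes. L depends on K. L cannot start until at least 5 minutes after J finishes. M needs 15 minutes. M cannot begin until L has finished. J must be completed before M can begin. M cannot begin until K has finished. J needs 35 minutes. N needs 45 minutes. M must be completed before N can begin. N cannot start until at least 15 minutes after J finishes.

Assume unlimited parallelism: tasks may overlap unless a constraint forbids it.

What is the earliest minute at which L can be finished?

145

Nothing blocks J, so it runs from minute 0 to minute 35.
K cannot begin until J (finishes minute 35). It runs from minute 35 to 35 + 70 = minute 105.
For L: K (finishes minute 105); J (finishes minute 35, plus 5-minute gap → minute 40). Taking the maximum gives a start of minute 105, and it finishes at 105 + 40 = minute 145.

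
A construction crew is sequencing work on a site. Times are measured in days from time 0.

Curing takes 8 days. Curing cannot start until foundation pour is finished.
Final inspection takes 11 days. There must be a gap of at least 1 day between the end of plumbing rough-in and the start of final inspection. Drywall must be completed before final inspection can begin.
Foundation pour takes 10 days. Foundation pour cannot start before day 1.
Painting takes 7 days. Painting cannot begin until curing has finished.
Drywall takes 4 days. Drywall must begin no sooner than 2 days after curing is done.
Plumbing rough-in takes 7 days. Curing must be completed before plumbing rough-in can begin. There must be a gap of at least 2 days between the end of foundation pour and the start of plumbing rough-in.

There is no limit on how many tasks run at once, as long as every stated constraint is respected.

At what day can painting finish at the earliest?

Foundation pour waits on its own release at day 1, so it starts at day 1 and finishes at 1 + 10 = day 11.
Curing cannot begin until foundation pour (finishes day 11). It runs from day 11 to 11 + 8 = day 19.
Painting waits on curing (finishes day 19), so it starts at day 19 and finishes at 19 + 7 = day 26.

26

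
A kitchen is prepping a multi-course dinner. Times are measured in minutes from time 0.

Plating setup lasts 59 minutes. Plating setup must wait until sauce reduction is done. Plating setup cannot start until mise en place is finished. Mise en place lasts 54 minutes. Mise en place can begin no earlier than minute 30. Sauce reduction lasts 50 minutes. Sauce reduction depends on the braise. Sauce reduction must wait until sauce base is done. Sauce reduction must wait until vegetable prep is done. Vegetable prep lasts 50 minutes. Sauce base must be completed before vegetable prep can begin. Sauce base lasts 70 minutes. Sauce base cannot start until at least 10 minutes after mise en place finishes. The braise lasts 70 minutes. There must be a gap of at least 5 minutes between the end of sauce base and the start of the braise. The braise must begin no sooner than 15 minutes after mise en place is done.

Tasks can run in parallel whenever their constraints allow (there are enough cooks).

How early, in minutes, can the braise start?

169

Mise en place waits on its own release at minute 30, so it starts at minute 30 and finishes at 30 + 54 = minute 84.
Sauce base waits on mise en place (finishes minute 84, plus 10-minute gap → minute 94), so it starts at minute 94 and finishes at 94 + 70 = minute 164.
The braise waits on sauce base (finishes minute 164, plus 5-minute gap → minute 169); mise en place (finishes minute 84, plus 15-minute gap → minute 99). The latest of these is minute 169, which is the earliest the braise can start.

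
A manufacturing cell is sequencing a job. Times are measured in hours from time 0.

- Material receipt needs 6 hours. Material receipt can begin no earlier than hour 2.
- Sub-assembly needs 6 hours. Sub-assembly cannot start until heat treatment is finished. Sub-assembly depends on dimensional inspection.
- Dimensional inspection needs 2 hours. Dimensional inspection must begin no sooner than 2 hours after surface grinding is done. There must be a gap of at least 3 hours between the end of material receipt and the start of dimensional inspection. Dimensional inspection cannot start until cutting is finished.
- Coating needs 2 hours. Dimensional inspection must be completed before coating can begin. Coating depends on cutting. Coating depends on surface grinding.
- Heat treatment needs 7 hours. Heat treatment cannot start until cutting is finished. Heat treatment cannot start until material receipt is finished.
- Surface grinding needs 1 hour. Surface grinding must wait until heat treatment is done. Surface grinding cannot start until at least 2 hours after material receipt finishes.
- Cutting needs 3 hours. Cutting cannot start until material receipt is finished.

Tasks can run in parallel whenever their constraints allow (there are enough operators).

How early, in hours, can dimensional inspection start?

21

After its own release at hour 2, material receipt can start at hour 2 and finishes at hour 8.
Cutting waits on material receipt (finishes hour 8), so it starts at hour 8 and finishes at 8 + 3 = hour 11.
Heat treatment needs all of cutting (finishes hour 11); material receipt (finishes hour 8). That puts its earliest start at hour 11; it finishes at 11 + 7 = hour 18.
Surface grinding needs all of heat treatment (finishes hour 18); material receipt (finishes hour 8, plus 2-hour gap → hour 10). That puts its earliest start at hour 18; it finishes at 18 + 1 = hour 19.
Dimensional inspection waits on surface grinding (finishes hour 19, plus 2-hour gap → hour 21); material receipt (finishes hour 8, plus 3-hour gap → hour 11); cutting (finishes hour 11). The latest of these is hour 21, which is the earliest dimensional inspection can start.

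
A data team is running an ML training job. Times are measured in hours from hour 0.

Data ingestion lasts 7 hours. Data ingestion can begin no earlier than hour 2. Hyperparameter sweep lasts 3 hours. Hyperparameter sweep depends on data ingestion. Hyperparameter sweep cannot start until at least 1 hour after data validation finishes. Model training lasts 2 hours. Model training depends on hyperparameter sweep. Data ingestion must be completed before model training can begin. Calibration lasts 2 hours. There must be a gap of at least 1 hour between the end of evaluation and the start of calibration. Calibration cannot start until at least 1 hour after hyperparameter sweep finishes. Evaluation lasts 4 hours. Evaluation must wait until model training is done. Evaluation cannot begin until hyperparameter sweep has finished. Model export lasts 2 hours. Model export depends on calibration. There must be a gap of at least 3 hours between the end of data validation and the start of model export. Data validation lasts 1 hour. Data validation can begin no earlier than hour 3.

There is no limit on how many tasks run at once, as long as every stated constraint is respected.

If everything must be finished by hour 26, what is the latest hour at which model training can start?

15

To finish by hour 26, model export (duration 2) must start no later than hour 24.
Calibration must finish before model export (must start by hour 24). With a 2-hour duration, calibration must start by 24 − 2 = hour 22.
Evaluation must finish before calibration (must start by hour 22, minus 1-hour gap → hour 21). With a 4-hour duration, evaluation must start by 21 − 4 = hour 17.
Model training has to be done before evaluation (must start by hour 17). That means finishing by hour 17, i.e. starting by 17 − 2 = hour 15.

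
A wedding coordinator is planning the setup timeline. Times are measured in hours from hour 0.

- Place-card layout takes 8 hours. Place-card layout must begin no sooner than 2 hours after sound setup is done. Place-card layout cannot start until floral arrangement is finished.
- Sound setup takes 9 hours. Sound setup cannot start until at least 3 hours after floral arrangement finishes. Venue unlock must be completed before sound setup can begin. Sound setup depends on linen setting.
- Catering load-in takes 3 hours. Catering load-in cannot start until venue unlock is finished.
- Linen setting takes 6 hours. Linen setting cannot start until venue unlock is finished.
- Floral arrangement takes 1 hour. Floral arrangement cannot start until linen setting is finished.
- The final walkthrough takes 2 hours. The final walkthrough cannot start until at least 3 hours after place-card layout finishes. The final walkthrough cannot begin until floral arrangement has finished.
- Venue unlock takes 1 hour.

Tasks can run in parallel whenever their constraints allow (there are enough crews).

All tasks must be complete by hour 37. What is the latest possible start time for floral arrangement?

9

The final walkthrough must finish by hour 37; it takes 2 hours, so it must start by 37 − 2 = hour 35.
Place-card layout feeds into the final walkthrough (must start by hour 35, minus 3-hour gap → hour 32); so place-card layout must finish by hour 32 and therefore start by hour 24.
Sound setup feeds into place-card layout (must start by hour 24, minus 2-hour gap → hour 22); so sound setup must finish by hour 22 and therefore start by hour 13.
Floral arrangement must finish in time for sound setup (must start by hour 13, minus 3-hour gap → hour 10); place-card layout (must start by hour 24); the final walkthrough (must start by hour 35). The tightest is hour 10, so floral arrangement must start by 10 − 1 = hour 9.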